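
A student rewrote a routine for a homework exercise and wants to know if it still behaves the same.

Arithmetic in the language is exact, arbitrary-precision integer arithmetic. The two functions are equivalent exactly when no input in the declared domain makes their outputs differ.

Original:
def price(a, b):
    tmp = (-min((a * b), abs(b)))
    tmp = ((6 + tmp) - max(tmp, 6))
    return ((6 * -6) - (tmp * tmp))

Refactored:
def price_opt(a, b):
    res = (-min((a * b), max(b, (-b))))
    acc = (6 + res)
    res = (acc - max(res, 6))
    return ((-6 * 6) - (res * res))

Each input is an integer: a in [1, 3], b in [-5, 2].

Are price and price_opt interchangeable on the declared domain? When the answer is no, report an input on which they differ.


Although statement counts differ, plus local variable names differ, plus min/max/abs usage differs, 24/24 inputs agree.
verdict: equivalent


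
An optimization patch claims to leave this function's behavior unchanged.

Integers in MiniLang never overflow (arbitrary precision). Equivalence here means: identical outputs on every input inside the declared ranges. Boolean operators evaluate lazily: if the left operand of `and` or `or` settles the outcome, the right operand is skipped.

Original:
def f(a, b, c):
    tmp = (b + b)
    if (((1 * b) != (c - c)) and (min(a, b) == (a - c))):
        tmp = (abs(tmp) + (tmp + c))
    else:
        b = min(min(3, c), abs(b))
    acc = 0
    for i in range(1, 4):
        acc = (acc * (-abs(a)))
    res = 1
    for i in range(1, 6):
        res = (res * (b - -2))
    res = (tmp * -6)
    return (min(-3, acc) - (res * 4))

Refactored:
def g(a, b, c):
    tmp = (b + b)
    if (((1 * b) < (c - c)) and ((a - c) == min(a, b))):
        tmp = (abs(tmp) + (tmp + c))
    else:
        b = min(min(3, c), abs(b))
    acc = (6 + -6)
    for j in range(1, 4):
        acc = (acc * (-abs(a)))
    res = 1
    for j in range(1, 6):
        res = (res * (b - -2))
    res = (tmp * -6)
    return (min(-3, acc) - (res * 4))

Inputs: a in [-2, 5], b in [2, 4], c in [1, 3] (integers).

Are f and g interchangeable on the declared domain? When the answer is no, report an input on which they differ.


Take a=3, b=2, c=1.
f: tmp=4, then (((1 * b) != (c - c)) and (min(a, b) == (a - c))) is true, then tmp=9, then acc=0, then (i=1), then acc=0, then (i=2), then acc=0, then (i=3), then acc=0, then res=1, then (i=1), then res=4, then (i=2), then res=16, then (i=3), then res=64, then (i=4), then res=256, then (i=5), then res=1024, then res=-54, then returns 213
g: tmp=4, then (((1 * b) < (c - c)) and ((a - c) == min(a, b))) is false, then b=1, then acc=0, then (j=1), then acc=0, then (j=2), then acc=0, then (j=3), then acc=0, then res=1, then (j=1), then res=3, then (j=2), then res=9, then (j=3), then res=27, then (j=4), then res=81, then (j=5), then res=243, then res=-24, then returns 93
213 vs 93 — the two versions disagree here.
verdict: not equivalent; witness: a=3, b=2, c=1


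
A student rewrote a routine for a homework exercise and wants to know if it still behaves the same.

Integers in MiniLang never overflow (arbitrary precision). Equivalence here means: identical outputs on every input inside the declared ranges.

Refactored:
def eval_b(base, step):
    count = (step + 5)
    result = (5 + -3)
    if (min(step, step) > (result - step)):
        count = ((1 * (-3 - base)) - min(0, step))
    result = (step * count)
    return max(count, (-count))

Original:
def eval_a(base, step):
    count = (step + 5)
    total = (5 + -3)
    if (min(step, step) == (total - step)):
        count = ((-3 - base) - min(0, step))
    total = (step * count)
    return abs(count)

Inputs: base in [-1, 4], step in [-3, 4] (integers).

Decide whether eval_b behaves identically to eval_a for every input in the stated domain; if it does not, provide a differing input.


On input base=-1, step=1, eval_a returns 2 while eval_b returns 6.
verdict: not equivalent; witness: base=-1, step=1


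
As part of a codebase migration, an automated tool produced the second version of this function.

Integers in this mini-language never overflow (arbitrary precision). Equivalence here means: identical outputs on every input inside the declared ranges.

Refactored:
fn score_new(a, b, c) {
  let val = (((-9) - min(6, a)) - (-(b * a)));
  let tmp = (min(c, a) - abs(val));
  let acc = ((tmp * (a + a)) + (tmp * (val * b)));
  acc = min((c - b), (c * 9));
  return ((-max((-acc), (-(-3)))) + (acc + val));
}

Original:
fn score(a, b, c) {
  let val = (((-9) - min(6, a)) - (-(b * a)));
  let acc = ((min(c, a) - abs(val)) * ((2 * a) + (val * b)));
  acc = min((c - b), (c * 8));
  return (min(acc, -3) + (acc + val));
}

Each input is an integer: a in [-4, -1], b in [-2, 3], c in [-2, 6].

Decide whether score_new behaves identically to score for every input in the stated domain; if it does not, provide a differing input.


a=-4, b=-2, c=-2 yields -29 from score but -33 from score_new.
verdict: not equivalent; witness: a=-4, b=-2, c=-2


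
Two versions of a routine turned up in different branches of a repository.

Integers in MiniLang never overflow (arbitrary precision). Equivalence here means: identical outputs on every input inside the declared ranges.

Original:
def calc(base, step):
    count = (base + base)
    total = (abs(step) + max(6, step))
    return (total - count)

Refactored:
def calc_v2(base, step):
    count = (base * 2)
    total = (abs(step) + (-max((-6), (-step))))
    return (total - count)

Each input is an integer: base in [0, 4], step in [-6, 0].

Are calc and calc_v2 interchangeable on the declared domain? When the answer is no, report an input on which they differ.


These are not equivalent — on base=0, step=-6 the outputs split (12 vs 0).
calc: count = 0; total = 12; return 12
calc_v2: count = 0; total = 0; return 0
verdict: not equivalent; witness: base=0, step=-6


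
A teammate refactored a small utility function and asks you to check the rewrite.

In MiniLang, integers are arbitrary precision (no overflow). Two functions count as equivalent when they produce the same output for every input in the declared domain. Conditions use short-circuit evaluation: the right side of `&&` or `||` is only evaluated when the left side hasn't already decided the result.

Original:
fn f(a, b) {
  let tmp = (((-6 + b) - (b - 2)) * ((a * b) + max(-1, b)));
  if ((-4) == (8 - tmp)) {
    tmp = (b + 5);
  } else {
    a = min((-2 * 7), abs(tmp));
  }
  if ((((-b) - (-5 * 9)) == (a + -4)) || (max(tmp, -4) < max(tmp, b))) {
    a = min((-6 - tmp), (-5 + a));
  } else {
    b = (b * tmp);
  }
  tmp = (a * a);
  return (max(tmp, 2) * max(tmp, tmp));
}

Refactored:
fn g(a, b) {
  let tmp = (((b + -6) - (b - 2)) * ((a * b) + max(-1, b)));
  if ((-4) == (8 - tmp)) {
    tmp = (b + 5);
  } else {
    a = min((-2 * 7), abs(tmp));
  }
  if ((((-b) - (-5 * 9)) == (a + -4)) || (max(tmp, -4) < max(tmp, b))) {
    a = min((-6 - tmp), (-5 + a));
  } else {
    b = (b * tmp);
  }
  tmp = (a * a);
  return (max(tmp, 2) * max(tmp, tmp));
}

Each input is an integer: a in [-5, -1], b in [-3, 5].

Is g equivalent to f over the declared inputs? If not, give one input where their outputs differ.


Reading the diff, among the changes: same computation, different form.
As a probe, take a=-4, b=1: f runs tmp becomes 12; next ((-4) == (8 - tmp)) evaluates to true; next tmp becomes 6; next ((((-b) - (-5 * 9)) == (a + -4)) || (max(tmp, -4) < max(tmp, b))) evaluates to false; next b becomes 6; next tmp becomes 16; next final value 256; g runs tmp becomes 12; next ((-4) == (8 - tmp)) evaluates to true; next tmp becomes 6; next ((((-b) - (-5 * 9)) == (a + -4)) || (max(tmp, -4) < max(tmp, b))) evaluates to false; next b becomes 6; next tmp becomes 16; next final value 256; both end at 256.
Every one of the 45 inputs gives matching results.
verdict: equivalent


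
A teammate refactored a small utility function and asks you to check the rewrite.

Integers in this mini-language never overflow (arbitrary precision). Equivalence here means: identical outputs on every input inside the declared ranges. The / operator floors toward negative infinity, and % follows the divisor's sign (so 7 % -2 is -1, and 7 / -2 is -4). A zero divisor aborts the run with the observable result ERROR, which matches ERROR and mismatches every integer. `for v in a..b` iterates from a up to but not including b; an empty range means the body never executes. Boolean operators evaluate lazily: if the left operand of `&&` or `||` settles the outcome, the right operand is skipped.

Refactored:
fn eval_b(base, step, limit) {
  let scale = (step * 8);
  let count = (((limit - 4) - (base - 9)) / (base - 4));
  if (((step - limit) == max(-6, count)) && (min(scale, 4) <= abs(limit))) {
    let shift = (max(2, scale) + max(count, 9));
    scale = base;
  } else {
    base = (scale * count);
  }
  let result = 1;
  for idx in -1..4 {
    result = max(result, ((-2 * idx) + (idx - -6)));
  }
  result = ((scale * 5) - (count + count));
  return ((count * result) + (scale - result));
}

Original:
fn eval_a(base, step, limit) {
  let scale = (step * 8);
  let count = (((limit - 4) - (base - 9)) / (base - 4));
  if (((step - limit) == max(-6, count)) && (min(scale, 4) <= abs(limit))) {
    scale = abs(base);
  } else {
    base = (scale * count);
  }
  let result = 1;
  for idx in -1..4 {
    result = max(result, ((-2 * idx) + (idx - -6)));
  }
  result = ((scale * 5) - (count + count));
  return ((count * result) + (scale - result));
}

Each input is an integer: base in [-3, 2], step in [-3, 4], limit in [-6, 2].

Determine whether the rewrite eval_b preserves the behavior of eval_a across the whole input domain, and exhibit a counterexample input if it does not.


These are not equivalent — on base=-3, step=-3, limit=-2 the outputs split (-31 vs 23).
eval_a: scale := -24 | count := -1 | (((step - limit) == max(-6, count)) && (min(scale, 4) <= abs(limit))): true | scale := 3 | result := 1 | iter idx=-1: | result := 7 | iter idx=0: | result := 7 | iter idx=1: | result := 7 | iter idx=2: | result := 7 | iter idx=3: | result := 7 | result := 17 | result -31
eval_b: scale := -24 | count := -1 | (((step - limit) == max(-6, count)) && (min(scale, 4) <= abs(limit))): true | shift := 11 | scale := -3 | result := 1 | iter idx=-1: | result := 7 | iter idx=0: | result := 7 | iter idx=1: | result := 7 | iter idx=2: | result := 7 | iter idx=3: | result := 7 | result := -13 | result 23
verdict: not equivalent; witness: base=-3, step=-3, limit=-2


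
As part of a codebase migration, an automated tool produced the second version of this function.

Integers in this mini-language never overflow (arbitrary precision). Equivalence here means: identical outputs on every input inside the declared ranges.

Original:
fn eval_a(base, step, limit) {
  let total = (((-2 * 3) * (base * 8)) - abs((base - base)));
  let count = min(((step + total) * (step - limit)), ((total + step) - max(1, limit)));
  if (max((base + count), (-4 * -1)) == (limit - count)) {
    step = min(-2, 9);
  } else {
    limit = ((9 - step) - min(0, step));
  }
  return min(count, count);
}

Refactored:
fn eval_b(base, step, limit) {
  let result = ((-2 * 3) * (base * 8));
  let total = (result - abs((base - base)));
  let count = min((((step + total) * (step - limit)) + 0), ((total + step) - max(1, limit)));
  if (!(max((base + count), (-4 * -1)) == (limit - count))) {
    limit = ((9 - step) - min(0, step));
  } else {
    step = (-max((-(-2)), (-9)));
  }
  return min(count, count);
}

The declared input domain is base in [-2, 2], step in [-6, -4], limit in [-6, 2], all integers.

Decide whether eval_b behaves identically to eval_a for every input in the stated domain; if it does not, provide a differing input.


The two versions differ — the changes include constant usage differs; also statement counts differ; also local variable names differ; also boolean connective usage differs; also arithmetic usage differs; also min/max/abs usage differs.
One worked example (base=-2, step=-4, limit=-1) — eval_a: total := 96 | count := -276 | (max((base + count), (-4 * -1)) == (limit - count)): false | limit := 17 | result -276; eval_b: result := 96 | total := 96 | count := -276 | (!(max((base + count), (-4 * -1)) == (limit - count))): true | limit := 17 | result -276; agreement on -276.
Checked all 135 inputs in the declared domain: the outputs agree on every one.
verdict: equivalent


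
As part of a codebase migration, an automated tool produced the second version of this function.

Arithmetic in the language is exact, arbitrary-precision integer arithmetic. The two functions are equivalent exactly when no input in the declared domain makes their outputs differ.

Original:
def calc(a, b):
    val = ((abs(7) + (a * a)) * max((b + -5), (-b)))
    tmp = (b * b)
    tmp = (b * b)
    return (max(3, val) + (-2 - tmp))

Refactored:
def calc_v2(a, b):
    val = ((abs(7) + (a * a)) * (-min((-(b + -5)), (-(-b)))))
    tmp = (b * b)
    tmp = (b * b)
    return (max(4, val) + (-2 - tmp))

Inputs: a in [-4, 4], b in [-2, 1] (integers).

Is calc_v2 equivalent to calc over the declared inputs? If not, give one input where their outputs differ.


Run the pair on a=-4, b=0.
calc: val := 0 | tmp := 0 | tmp := 0 | result 1
calc_v2: val := 0 | tmp := 0 | tmp := 0 | result 2
1 against 2: the behavior changed.
verdict: not equivalent; witness: a=-4, b=0


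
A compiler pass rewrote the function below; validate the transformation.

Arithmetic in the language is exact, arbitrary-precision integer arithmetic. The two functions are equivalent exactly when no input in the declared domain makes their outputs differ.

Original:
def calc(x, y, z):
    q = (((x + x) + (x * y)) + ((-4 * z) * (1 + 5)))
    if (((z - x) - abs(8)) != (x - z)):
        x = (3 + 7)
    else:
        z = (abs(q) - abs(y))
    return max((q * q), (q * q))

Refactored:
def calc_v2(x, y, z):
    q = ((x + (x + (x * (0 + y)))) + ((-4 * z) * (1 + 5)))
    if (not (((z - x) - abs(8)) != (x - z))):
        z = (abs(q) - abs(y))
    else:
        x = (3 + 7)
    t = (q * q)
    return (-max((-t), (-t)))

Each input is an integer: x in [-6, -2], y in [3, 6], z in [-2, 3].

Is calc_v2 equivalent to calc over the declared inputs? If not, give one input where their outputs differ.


The suspicious-looking change has no observable effect anywhere in the declared ranges.
Spot check at x=-5, y=6, z=0 — calc: q=-40, then (((z - x) - abs(8)) != (x - z)) is true, then x=10, then returns 1600. calc_v2: q=-40, then (not (((z - x) - abs(8)) != (x - z))) is false, then x=10, then t=1600, then returns 1600. Both give 1600.
An exhaustive pass over the 120 declared inputs shows identical outputs.
verdict: equivalent


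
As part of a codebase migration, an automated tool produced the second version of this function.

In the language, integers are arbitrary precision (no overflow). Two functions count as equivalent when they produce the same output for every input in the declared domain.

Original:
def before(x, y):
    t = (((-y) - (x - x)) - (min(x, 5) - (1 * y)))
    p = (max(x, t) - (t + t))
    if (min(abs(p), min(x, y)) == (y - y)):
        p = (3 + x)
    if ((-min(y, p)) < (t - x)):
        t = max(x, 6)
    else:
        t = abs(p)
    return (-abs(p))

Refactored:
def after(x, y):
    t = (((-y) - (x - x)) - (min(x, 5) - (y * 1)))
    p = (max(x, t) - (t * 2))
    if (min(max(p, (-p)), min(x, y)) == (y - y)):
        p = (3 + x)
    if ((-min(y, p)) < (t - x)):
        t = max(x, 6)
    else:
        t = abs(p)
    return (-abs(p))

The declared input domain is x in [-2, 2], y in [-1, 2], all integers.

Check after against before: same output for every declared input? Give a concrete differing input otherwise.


Equivalent — the differences include arithmetic usage differs, constant usage differs, min/max/abs usage differs, yet no declared input distinguishes the two.
Spot check at x=0, y=1 — before: t becomes 0; next p becomes 0; next (min(abs(p), min(x, y)) == (y - y)) evaluates to true; next p becomes 3; next ((-min(y, p)) < (t - x)) evaluates to true; next t becomes 6; next final value -3. after: t becomes 0; next p becomes 0; next (min(max(p, (-p)), min(x, y)) == (y - y)) evaluates to true; next p becomes 3; next ((-min(y, p)) < (t - x)) evaluates to true; next t becomes 6; next final value -3. Both give -3.
Sweeping the whole domain (20 inputs) finds no disagreement.
verdict: equivalent


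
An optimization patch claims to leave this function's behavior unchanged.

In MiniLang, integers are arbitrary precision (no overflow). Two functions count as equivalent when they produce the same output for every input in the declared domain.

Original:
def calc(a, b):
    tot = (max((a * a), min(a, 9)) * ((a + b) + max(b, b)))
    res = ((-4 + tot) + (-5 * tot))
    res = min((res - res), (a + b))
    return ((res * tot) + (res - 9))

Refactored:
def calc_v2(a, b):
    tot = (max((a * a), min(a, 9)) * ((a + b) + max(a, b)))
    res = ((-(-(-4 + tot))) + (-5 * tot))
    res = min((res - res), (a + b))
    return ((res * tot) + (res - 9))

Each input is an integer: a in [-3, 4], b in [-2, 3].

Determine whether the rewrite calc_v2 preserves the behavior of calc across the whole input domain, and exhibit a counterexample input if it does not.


a=-1, b=-2 yields 3 from calc but 0 from calc_v2.
verdict: not equivalent; witness: a=-1, b=-2


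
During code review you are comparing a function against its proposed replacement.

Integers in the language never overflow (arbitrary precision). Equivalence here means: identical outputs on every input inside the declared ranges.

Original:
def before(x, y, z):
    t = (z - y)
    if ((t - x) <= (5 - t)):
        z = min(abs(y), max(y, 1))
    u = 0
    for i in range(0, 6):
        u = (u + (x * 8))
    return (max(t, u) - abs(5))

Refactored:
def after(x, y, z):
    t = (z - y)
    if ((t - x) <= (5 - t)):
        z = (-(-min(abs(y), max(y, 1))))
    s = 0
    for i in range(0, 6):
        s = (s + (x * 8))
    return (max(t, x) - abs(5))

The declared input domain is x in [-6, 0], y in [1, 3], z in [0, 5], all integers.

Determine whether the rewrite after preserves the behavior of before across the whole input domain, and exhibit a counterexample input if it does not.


The rewrite breaks on x=-2, y=3, z=0, where the results are -8 and -7.
before: t=-3, then ((t - x) <= (5 - t)) is true, then z=3, then u=0, then (i=0), then u=-16, then (i=1), then u=-32, then (i=2), then u=-48, then (i=3), then u=-64, then (i=4), then u=-80, then (i=5), then u=-96, then returns -8
after: t=-3, then ((t - x) <= (5 - t)) is true, then z=3, then s=0, then (i=0), then s=-16, then (i=1), then s=-32, then (i=2), then s=-48, then (i=3), then s=-64, then (i=4), then s=-80, then (i=5), then s=-96, then returns -7
verdict: not equivalent; witness: x=-2, y=3, z=0


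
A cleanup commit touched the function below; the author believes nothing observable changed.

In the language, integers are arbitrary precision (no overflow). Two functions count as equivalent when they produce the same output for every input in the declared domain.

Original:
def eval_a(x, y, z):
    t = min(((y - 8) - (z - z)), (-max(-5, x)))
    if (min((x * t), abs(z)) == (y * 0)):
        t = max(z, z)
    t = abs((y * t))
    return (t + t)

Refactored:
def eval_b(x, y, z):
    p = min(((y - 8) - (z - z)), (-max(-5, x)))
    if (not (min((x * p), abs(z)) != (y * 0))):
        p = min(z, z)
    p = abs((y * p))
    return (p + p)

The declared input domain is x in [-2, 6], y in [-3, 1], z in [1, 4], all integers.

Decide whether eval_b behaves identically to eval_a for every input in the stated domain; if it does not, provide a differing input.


The suspicious edit (`max(z, z)` became `min(z, z)`) never changes the result for any input inside the declared domain; all 180 inputs agree.
verdict: equivalent


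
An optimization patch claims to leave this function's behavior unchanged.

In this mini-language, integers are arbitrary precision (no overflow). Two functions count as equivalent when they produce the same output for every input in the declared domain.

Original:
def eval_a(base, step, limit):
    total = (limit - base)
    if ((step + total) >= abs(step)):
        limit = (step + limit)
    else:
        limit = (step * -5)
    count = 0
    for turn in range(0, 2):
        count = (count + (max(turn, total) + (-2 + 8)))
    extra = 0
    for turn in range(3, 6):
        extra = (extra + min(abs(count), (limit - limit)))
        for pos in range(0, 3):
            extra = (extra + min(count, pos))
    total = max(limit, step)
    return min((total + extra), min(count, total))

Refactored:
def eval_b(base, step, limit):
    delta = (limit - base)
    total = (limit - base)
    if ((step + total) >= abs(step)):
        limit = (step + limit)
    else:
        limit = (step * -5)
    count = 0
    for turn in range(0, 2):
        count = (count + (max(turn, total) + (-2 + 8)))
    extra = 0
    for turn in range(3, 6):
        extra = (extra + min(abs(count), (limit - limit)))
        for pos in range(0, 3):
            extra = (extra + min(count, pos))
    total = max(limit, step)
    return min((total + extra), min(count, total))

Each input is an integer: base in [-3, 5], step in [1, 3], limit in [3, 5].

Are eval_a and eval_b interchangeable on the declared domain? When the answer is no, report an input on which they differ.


Behavior is preserved: although statement counts differ, plus arithmetic usage differs, plus local variable names differ, the outputs never diverge.
One worked example (base=1, step=2, limit=4) — eval_a: total becomes 3; next ((step + total) >= abs(step)) evaluates to true; next limit becomes 6; next count becomes 0; next at turn=0:; next count becomes 9; next at turn=1:; next count becomes 18; next extra becomes 0; next at turn=3:; next extra becomes 0; next at pos=0:; next extra becomes 0; next at pos=1:; next extra becomes 1; next at pos=2:; next extra becomes 3; next at turn=4:; next extra becomes 3; next at pos=0:; next extra becomes 3; next at pos=1:; next extra becomes 4; next at pos=2:; next extra becomes 6; next at turn=5:; next extra becomes 6; next at pos=0:; next extra becomes 6; next at pos=1:; next extra becomes 7; next at pos=2:; next extra becomes 9; next total becomes 6; next final value 6; eval_b: delta becomes 3; next total becomes 3; next ((step + total) >= abs(step)) evaluates to true; next limit becomes 6; next count becomes 0; next at turn=0:; next count becomes 9; next at turn=1:; next count becomes 18; next extra becomes 0; next at turn=3:; next extra becomes 0; next at pos=0:; next extra becomes 0; next at pos=1:; next extra becomes 1; next at pos=2:; next extra becomes 3; next at turn=4:; next extra becomes 3; next at pos=0:; next extra becomes 3; next at pos=1:; next extra becomes 4; next at pos=2:; next extra becomes 6; next at turn=5:; next extra becomes 6; next at pos=0:; next extra becomes 6; next at pos=1:; next extra becomes 7; next at pos=2:; next extra becomes 9; next total becomes 6; next final value 6; agreement on 6.
Every one of the 81 inputs gives matching results.
verdict: equivalent


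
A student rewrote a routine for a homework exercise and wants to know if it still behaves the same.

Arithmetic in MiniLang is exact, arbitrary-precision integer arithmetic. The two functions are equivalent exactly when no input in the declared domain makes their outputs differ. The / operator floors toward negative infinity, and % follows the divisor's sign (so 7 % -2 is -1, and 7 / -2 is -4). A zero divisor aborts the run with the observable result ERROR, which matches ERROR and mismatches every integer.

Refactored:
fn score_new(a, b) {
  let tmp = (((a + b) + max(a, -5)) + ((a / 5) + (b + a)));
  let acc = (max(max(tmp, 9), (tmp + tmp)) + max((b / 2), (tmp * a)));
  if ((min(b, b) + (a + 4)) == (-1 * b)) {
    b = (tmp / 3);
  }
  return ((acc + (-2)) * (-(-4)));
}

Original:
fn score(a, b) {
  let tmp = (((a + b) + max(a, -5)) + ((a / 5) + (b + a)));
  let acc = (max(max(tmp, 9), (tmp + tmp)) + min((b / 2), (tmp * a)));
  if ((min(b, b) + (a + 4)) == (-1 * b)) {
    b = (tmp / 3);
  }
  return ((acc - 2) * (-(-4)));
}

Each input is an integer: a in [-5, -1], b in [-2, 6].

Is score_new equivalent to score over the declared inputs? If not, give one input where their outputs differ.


These are not equivalent — on a=-5, b=-2 the outputs split (24 vs 428).
score: tmp becomes -20; next acc becomes 8; next ((min(b, b) + (a + 4)) == (-1 * b)) evaluates to false; next final value 24
score_new: tmp becomes -20; next acc becomes 109; next ((min(b, b) + (a + 4)) == (-1 * b)) evaluates to false; next final value 428
verdict: not equivalent; witness: a=-5, b=-2


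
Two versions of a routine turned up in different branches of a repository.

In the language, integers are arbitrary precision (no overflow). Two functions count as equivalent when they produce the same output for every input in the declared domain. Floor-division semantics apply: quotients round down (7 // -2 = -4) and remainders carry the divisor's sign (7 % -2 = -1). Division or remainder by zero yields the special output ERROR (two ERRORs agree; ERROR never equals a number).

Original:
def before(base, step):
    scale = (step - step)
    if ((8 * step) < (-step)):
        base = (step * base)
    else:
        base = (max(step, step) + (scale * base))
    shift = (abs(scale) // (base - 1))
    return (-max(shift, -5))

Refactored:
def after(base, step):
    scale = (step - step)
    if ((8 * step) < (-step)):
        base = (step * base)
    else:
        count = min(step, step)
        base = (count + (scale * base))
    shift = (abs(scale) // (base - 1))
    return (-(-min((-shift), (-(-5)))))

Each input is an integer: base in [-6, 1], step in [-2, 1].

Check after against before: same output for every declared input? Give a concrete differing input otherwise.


Equivalent. The edit looks behavioral (`max(step, step)` became `min(step, step)`), but over these ranges it never changes the outcome.
Checked all 32 inputs in the declared domain: the outputs agree on every one.
Tracing base=-6, step=-2: before: scale=0, then ((8 * step) < (-step)) is true, then base=12, then shift=0, then returns 0 | after: scale=0, then ((8 * step) < (-step)) is true, then base=12, then shift=0, then returns 0 — matching result 0.
verdict: equivalent


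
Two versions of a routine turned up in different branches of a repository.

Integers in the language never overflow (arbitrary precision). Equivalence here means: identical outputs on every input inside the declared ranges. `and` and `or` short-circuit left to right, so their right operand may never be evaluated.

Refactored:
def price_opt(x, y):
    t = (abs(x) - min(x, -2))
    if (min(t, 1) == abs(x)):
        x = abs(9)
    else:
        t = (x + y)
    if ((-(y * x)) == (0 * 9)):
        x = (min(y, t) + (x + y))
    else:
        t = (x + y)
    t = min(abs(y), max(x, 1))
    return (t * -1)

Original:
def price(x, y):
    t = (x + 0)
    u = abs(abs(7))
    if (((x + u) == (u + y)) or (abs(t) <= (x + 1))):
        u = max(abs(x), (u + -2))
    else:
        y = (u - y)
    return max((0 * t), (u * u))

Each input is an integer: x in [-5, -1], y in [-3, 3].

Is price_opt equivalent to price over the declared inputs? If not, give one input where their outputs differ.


These are not equivalent — on x=-5, y=-3 the outputs split (49 vs -1).
price: t := -5 | u := 7 | (((x + u) == (u + y)) or (abs(t) <= (x + 1))): false | y := 10 | result 49
price_opt: t := 10 | (min(t, 1) == abs(x)): false | t := -8 | ((-(y * x)) == (0 * 9)): false | t := -8 | t := 1 | result -1
verdict: not equivalent; witness: x=-5, y=-3


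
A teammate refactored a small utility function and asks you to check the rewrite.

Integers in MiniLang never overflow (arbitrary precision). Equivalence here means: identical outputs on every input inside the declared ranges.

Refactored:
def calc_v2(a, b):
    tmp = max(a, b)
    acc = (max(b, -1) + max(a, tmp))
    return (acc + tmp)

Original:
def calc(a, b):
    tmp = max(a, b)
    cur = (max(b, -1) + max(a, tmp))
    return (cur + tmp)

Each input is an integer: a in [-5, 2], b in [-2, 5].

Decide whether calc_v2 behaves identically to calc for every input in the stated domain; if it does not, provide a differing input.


The two versions differ — the changes include local variable names differ.
As a probe, take a=-3, b=3: calc runs tmp becomes 3; next cur becomes 6; next final value 9; calc_v2 runs tmp becomes 3; next acc becomes 6; next final value 9; both end at 9.
Checked all 64 inputs in the declared domain: the outputs agree on every one.
verdict: equivalent


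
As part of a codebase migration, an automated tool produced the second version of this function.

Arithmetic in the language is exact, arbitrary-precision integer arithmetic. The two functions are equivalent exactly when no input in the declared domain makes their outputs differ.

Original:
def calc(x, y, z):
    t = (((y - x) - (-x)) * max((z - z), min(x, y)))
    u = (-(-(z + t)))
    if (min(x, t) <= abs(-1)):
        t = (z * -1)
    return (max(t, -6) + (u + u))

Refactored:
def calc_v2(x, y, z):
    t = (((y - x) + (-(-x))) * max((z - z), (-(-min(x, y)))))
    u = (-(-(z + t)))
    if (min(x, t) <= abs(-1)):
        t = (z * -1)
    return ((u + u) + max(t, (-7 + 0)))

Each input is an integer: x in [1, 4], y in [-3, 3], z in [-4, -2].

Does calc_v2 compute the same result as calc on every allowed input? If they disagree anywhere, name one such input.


Equivalent. The suspicious edit (`-6` became `-7`) never changes the result for any input inside the declared domain.
Checked all 84 inputs in the declared domain: the outputs agree on every one.
As a probe, take x=3, y=3, z=-4: calc runs t = 9; u = 5; (min(x, t) <= abs(-1)) -> false; return 19; calc_v2 runs t = 9; u = 5; (min(x, t) <= abs(-1)) -> false; return 19; both end at 19.
verdict: equivalent


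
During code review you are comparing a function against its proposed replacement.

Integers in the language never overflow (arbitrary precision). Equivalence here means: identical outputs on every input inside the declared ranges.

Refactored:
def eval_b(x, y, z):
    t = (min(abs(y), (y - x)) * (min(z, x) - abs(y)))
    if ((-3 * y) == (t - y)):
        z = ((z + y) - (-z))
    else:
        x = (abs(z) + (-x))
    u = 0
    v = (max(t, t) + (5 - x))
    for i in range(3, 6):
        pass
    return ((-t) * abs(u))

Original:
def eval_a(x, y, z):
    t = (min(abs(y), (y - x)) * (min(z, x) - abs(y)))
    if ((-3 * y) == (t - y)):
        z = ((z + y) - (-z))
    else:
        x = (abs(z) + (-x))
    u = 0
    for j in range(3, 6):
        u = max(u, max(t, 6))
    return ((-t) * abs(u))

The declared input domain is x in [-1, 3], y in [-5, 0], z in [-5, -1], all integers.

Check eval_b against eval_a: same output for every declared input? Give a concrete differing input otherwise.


Run the pair on x=-1, y=-5, z=-5.
eval_a: t becomes 40; next ((-3 * y) == (t - y)) evaluates to false; next x becomes 6; next u becomes 0; next at j=3:; next u becomes 40; next at j=4:; next u becomes 40; next at j=5:; next u becomes 40; next final value -1600
eval_b: t becomes 40; next ((-3 * y) == (t - y)) evaluates to false; next x becomes 6; next u becomes 0; next v becomes 39; next at i=3:; next at i=4:; next at i=5:; next final value 0
-1600 != 0, so the rewrite changes behavior.
verdict: not equivalent; witness: x=-1, y=-5, z=-5


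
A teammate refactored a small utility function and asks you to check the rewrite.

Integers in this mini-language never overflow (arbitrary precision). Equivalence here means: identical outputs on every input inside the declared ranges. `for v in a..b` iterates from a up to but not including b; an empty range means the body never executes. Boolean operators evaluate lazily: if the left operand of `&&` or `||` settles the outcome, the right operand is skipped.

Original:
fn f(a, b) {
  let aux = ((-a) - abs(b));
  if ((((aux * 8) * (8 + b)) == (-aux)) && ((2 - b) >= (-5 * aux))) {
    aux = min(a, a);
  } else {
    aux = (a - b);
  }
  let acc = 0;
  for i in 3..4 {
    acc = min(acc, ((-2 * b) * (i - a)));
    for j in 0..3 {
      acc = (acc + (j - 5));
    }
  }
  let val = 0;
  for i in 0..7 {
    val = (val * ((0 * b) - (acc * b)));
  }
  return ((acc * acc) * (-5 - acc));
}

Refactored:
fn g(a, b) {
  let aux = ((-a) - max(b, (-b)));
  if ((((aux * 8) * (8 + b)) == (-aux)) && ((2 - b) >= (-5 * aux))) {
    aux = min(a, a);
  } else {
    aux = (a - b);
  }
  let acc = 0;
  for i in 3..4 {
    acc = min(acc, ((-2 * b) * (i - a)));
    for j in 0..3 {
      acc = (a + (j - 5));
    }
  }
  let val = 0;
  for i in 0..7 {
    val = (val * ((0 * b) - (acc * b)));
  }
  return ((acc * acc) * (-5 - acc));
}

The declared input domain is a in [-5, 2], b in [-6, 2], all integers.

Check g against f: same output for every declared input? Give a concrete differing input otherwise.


Try a=-5, b=-6.
f: aux := -1 | ((((aux * 8) * (8 + b)) == (-aux)) && ((2 - b) >= (-5 * aux))): false | aux := 1 | acc := 0 | iter i=3: | acc := 0 | iter j=0: | acc := -5 | iter j=1: | acc := -9 | iter j=2: | acc := -12 | val := 0 | iter i=0: | val := 0 | iter i=1: | val := 0 | iter i=2: | val := 0 | iter i=3: | val := 0 | iter i=4: | val := 0 | iter i=5: | val := 0 | iter i=6: | val := 0 | result 1008
g: aux := -1 | ((((aux * 8) * (8 + b)) == (-aux)) && ((2 - b) >= (-5 * aux))): false | aux := 1 | acc := 0 | iter i=3: | acc := 0 | iter j=0: | acc := -10 | iter j=1: | acc := -9 | iter j=2: | acc := -8 | val := 0 | iter i=0: | val := 0 | iter i=1: | val := 0 | iter i=2: | val := 0 | iter i=3: | val := 0 | iter i=4: | val := 0 | iter i=5: | val := 0 | iter i=6: | val := 0 | result 192
1008 against 192: the behavior changed.
verdict: not equivalent; witness: a=-5, b=-6


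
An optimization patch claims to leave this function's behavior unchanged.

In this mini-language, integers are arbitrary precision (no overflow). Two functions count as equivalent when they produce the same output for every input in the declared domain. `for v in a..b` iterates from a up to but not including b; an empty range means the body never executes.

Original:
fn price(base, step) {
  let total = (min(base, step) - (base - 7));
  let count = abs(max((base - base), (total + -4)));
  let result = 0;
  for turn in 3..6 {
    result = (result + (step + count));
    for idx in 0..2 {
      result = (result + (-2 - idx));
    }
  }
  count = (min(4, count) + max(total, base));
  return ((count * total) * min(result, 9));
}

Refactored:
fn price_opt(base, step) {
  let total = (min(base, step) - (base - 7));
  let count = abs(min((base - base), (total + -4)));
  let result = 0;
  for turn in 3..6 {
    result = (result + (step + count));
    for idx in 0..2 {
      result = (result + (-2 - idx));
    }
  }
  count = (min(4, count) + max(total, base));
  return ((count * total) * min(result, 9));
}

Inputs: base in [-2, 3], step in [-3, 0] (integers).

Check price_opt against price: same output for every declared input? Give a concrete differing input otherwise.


Try base=-2, step=-2.
price: total becomes 7; next count becomes 3; next result becomes 0; next at turn=3:; next result becomes 1; next at idx=0:; next result becomes -1; next at idx=1:; next result becomes -4; next at turn=4:; next result becomes -3; next at idx=0:; next result becomes -5; next at idx=1:; next result becomes -8; next at turn=5:; next result becomes -7; next at idx=0:; next result becomes -9; next at idx=1:; next result becomes -12; next count becomes 10; next final value -840
price_opt: total becomes 7; next count becomes 0; next result becomes 0; next at turn=3:; next result becomes -2; next at idx=0:; next result becomes -4; next at idx=1:; next result becomes -7; next at turn=4:; next result becomes -9; next at idx=0:; next result becomes -11; next at idx=1:; next result becomes -14; next at turn=5:; next result becomes -16; next at idx=0:; next result becomes -18; next at idx=1:; next result becomes -21; next count becomes 7; next final value -1029
-840 against -1029: the behavior changed.
verdict: not equivalent; witness: base=-2, step=-2


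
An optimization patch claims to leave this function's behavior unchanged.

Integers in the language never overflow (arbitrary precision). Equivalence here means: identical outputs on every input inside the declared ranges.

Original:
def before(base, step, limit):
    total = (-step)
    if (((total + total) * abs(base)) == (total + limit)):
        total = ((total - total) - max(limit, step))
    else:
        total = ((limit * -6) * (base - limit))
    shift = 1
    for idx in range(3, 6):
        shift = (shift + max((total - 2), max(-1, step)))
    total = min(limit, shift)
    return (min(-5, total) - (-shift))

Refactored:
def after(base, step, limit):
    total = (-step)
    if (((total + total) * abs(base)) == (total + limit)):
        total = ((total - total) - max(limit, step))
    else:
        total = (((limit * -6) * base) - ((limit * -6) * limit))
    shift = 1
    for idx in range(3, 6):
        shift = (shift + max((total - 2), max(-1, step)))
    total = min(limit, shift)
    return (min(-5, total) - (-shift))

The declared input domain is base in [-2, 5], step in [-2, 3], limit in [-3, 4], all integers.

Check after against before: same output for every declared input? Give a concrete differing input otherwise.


The two are interchangeable: arithmetic usage differs; constant usage differs, and every declared input agrees.
Spot check at base=3, step=1, limit=-2 — before: total becomes -1; next (((total + total) * abs(base)) == (total + limit)) evaluates to false; next total becomes 60; next shift becomes 1; next at idx=3:; next shift becomes 59; next at idx=4:; next shift becomes 117; next at idx=5:; next shift becomes 175; next total becomes -2; next final value 170. after: total becomes -1; next (((total + total) * abs(base)) == (total + limit)) evaluates to false; next total becomes 60; next shift becomes 1; next at idx=3:; next shift becomes 59; next at idx=4:; next shift becomes 117; next at idx=5:; next shift becomes 175; next total becomes -2; next final value 170. Both give 170.
Sweeping the whole domain (384 inputs) finds no disagreement.
verdict: equivalent


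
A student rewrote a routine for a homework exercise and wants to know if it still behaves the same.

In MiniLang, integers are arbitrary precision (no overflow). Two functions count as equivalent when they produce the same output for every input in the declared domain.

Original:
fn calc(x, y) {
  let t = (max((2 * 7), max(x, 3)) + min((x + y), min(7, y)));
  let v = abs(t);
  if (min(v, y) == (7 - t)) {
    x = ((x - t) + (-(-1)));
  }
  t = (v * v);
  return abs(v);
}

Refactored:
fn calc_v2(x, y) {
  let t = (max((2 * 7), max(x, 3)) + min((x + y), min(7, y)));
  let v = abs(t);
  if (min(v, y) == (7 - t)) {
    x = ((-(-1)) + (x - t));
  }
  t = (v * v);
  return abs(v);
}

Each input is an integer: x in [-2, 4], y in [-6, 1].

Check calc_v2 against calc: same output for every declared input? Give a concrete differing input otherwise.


This is a faithful refactor — same computation, different form, but the computed results match everywhere.
As a probe, take x=-1, y=-2: calc runs t becomes 11; next v becomes 11; next (min(v, y) == (7 - t)) evaluates to false; next t becomes 121; next final value 11; calc_v2 runs t becomes 11; next v becomes 11; next (min(v, y) == (7 - t)) evaluates to false; next t becomes 121; next final value 11; both end at 11.
An exhaustive pass over the 56 declared inputs shows identical outputs.
verdict: equivalent


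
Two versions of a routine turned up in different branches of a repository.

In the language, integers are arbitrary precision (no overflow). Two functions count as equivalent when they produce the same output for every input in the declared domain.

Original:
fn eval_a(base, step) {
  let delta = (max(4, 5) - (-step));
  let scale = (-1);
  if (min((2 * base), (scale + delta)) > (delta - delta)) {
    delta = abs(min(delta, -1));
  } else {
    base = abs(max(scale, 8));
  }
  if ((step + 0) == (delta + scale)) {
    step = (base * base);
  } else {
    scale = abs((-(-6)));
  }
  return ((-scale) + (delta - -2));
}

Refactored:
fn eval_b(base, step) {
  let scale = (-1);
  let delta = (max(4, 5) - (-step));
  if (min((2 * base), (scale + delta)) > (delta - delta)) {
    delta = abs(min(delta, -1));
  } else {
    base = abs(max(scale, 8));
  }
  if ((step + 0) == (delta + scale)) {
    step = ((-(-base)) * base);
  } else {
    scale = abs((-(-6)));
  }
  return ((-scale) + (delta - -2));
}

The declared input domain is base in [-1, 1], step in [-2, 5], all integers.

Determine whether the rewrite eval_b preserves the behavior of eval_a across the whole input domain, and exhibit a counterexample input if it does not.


The two versions differ — the changes include same computation, different form.
Spot check at base=1, step=5 — eval_a: delta = 10; scale = -1; (min((2 * base), (scale + delta)) > (delta - delta)) -> true; delta = 1; ((step + 0) == (delta + scale)) -> false; scale = 6; return -3. eval_b: scale = -1; delta = 10; (min((2 * base), (scale + delta)) > (delta - delta)) -> true; delta = 1; ((step + 0) == (delta + scale)) -> false; scale = 6; return -3. Both give -3.
Sweeping the whole domain (24 inputs) finds no disagreement.
verdict: equivalent
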